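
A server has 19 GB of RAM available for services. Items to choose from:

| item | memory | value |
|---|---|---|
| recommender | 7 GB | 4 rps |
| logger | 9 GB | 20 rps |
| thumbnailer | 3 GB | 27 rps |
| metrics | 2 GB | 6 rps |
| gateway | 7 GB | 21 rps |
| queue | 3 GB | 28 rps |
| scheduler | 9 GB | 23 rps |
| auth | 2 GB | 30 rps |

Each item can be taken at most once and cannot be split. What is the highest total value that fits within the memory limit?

114 rps

Check high-value combinations within 19 GB:
- thumbnailer+metrics+queue+scheduler+auth: memory 3+2+3+9+2=19, value 27+6+28+23+30=114
- thumbnailer+metrics+gateway+queue+auth: memory 3+2+7+3+2=17, value 27+6+21+28+30=112
- logger+thumbnailer+metrics+queue+auth: memory 9+3+2+3+2=19, value 20+27+6+28+30=111
Best: 114 rps.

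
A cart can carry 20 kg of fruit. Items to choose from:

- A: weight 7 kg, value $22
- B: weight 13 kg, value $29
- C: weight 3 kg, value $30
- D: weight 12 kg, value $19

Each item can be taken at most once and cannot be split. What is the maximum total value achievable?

$59

Check high-value combinations within 20 kg:
- B+C: weight 13+3=16, value 29+30=59
- A+C: weight 7+3=10, value 22+30=52
- A+B: weight 7+13=20, value 22+29=51
- C+D: weight 3+12=15, value 30+19=49
- A+D: weight 7+12=19, value 22+19=41
Best: $59.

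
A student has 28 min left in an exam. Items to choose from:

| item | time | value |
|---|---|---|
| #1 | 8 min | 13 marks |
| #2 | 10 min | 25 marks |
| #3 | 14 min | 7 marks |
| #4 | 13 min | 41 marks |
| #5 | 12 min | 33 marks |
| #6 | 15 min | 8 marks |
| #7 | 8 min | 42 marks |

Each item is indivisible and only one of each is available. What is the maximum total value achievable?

This is a 0/1 knapsack; check combinations near the capacity.
- #1+#5+#7: time 8+12+8=28, value 13+33+42=88
- #4+#7: time 13+8=21, value 41+42=83
- #1+#2+#7: time 8+10+8=26, value 13+25+42=80
- #5+#7: time 12+8=20, value 33+42=75
- #4+#5: time 13+12=25, value 41+33=74
Best: 88 marks.

88 marks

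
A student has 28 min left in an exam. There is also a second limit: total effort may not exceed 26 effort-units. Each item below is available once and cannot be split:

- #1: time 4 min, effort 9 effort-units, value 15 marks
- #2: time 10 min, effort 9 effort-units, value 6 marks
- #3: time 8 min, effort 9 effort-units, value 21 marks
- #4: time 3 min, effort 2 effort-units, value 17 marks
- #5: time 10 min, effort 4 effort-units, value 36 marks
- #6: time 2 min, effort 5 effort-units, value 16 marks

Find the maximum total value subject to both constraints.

90 marks

Feasible sets respecting both limits:
- #3+#4+#5+#6: time 23, effort 20, value 90
- #1+#3+#4+#5: time 25, effort 24, value 89
- #1+#4+#5+#6: time 19, effort 20, value 84
Best: 90 marks.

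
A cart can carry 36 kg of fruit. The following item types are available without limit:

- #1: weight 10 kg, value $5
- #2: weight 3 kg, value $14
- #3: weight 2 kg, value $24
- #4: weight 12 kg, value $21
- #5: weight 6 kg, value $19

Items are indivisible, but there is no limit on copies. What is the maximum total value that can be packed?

Best value-per-unit is #3 at 24/2, and filling with it alone uses weight 18×2=36. No mix of the others beats 18×24 = 432.

$432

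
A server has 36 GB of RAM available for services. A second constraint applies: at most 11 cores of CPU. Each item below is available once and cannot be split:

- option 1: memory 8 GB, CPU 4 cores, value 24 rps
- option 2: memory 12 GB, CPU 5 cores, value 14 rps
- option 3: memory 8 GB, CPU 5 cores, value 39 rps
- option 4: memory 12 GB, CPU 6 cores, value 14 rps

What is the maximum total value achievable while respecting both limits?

63 rps

Feasible sets respecting both limits:
- option 1+option 3: memory 16, CPU 9, value 63
- option 2+option 3: memory 20, CPU 10, value 53
- option 3+option 4: memory 20, CPU 11, value 53
Best: 63 rps.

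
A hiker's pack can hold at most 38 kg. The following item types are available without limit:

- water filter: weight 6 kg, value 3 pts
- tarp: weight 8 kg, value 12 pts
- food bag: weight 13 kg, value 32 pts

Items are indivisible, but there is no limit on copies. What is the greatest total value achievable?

Best value-per-unit is food bag at 32/13; filling with it alone gives 2×32 = 64.
Optimal mix: 1×tarp + 2×food bag → weight 34, value 76.

76 pts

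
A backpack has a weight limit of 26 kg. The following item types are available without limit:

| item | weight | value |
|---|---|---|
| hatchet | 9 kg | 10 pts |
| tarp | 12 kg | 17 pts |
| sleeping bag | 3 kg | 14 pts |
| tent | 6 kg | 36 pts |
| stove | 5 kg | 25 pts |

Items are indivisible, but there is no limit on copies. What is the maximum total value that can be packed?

147 pts

Best value-per-unit is tent at 36/6; filling with it alone gives 4×36 = 144.
Optimal mix: 1×sleeping bag + 3×tent + 1×stove → weight 26, value 147.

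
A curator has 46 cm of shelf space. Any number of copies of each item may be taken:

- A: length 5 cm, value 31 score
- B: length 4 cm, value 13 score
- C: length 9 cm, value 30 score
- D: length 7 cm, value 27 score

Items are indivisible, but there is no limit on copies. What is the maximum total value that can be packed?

279 score

Best value-per-unit is A at 31/5, and filling with it alone uses length 9×5=45. No mix of the others beats 9×31 = 279.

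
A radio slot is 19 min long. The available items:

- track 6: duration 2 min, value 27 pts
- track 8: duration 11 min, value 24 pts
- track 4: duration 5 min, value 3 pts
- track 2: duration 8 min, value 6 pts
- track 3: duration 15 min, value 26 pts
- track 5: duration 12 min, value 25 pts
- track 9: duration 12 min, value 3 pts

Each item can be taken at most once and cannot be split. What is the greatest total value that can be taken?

Check high-value combinations within 19 min:
- track 6+track 4+track 5: duration 2+5+12=19, value 27+3+25=55
- track 6+track 8+track 4: duration 2+11+5=18, value 27+24+3=54
- track 6+track 3: duration 2+15=17, value 27+26=53
- track 6+track 5: duration 2+12=14, value 27+25=52
- track 6+track 8: duration 2+11=13, value 27+24=51
Best: 55 pts.

55 pts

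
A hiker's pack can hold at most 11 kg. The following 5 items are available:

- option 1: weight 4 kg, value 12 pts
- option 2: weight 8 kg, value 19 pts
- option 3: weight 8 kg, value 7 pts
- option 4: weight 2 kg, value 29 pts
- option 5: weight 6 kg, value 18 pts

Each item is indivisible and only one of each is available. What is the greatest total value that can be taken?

48 pts

Check high-value combinations within 11 kg:
- option 2+option 4: weight 8+2=10, value 19+29=48
- option 4+option 5: weight 2+6=8, value 29+18=47
- option 1+option 4: weight 4+2=6, value 12+29=41
- option 3+option 4: weight 8+2=10, value 7+29=36
Best: 48 pts.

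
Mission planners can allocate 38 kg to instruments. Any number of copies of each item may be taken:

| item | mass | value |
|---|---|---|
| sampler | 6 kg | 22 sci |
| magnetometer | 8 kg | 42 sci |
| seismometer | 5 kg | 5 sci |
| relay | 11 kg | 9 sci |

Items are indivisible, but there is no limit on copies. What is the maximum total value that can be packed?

190 sci

Best value-per-unit is magnetometer at 42/8; filling with it alone gives 4×42 = 168.
Optimal mix: 1×sampler + 4×magnetometer → mass 38, value 190.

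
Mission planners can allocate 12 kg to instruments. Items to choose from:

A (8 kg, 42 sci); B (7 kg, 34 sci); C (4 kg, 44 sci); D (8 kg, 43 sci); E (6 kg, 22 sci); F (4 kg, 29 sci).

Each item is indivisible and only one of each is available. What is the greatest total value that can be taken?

87 sci

Check high-value combinations within 12 kg:
- C+D: mass 4+8=12, value 44+43=87
- A+C: mass 8+4=12, value 42+44=86
- B+C: mass 7+4=11, value 34+44=78
Best: 87 sci.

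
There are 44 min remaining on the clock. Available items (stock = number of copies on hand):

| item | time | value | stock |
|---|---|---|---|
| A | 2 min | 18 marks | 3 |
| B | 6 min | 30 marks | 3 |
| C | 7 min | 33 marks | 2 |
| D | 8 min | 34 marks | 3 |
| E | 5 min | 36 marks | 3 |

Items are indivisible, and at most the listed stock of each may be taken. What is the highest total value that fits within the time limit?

Best selections within time 44 and stock limits:
- 2×A + 3×B + 1×C + 3×E: time 44, value 267
- 3×A + 1×C + 2×D + 3×E: time 44, value 263
- 3×A + 2×C + 1×D + 3×E: time 43, value 262
Best: 267 marks.

267 marks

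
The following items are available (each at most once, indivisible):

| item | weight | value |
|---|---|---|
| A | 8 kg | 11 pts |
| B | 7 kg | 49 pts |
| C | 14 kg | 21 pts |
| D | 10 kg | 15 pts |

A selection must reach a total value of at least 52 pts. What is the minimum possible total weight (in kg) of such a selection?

15

Subsets with value ≥ 52, sorted by total weight:
- A+B: weight 15, value 60
- B+D: weight 17, value 64
Minimum weight: 15 kg.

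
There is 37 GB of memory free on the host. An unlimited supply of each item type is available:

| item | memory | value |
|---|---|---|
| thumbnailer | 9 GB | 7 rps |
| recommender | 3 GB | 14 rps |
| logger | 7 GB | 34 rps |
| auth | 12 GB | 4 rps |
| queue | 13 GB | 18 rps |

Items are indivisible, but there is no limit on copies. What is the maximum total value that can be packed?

178 rps

Best value-per-unit is logger at 34/7; filling with it alone gives 5×34 = 170.
Optimal mix: 3×recommender + 4×logger → memory 37, value 178.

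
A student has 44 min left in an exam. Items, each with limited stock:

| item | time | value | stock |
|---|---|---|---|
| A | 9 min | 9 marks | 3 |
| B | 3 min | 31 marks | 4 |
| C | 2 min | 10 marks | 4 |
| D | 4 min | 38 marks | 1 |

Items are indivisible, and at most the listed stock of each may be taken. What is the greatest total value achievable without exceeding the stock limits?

220 marks

Best selections within time 44 and stock limits:
- 2×A + 4×B + 4×C + 1×D: time 42, value 220
- 1×A + 4×B + 4×C + 1×D: time 33, value 211
- 2×A + 4×B + 3×C + 1×D: time 40, value 210
- 4×B + 4×C + 1×D: time 24, value 202
Best: 220 marks.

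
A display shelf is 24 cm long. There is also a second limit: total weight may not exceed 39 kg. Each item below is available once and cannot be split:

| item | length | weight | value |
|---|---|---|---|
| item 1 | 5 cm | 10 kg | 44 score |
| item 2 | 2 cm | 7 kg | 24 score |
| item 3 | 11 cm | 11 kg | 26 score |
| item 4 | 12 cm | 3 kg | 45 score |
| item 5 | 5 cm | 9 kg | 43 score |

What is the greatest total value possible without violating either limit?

Feasible sets respecting both limits:
- item 1+item 2+item 4+item 5: length 24, weight 29, value 156
- item 1+item 2+item 3+item 5: length 23, weight 37, value 137
- item 1+item 4+item 5: length 22, weight 22, value 132
- item 1+item 2+item 4: length 19, weight 20, value 113
Best: 156 score.

156 score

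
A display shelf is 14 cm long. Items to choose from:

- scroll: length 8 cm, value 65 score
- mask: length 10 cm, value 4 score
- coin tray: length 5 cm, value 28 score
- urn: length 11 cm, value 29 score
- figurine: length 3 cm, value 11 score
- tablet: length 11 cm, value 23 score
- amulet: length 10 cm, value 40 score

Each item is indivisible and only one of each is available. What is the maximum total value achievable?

93 score

Check high-value combinations within 14 cm:
- scroll+coin tray: length 8+5=13, value 65+28=93
- scroll+figurine: length 8+3=11, value 65+11=76
- scroll: length 8, value 65
- figurine+amulet: length 3+10=13, value 11+40=51
Best: 93 score.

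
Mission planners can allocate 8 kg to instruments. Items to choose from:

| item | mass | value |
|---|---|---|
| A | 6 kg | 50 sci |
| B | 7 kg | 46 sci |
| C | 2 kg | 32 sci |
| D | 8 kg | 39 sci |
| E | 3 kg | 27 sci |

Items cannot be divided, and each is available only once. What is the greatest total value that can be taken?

Check high-value combinations within 8 kg:
- A+C: mass 6+2=8, value 50+32=82
- C+E: mass 2+3=5, value 32+27=59
- A: mass 6, value 50
- B: mass 7, value 46
Best: 82 sci.

82 sci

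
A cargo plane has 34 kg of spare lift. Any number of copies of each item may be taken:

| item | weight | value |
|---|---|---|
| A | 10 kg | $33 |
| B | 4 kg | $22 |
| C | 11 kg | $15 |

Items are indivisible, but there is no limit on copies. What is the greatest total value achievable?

$176

Best value-per-unit is B at 22/4, and filling with it alone uses weight 8×4=32. No mix of the others beats 8×22 = 176.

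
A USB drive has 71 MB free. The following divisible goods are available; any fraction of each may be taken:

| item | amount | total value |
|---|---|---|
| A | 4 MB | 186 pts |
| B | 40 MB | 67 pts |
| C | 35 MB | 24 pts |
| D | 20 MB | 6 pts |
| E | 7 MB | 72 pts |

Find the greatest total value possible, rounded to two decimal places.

Take in order of value per unit:
- A (186/4 per unit): all 4 → value 186, running total 186.00
- E (72/7 per unit): all 7 → value 72, running total 258.00
- B (67/40 per unit): all 40 → value 67, running total 325.00
- C (24/35 per unit): 20 of 35 → value 20×24/35 = 13.7143, running total 338.71
Total 338.71.

338.71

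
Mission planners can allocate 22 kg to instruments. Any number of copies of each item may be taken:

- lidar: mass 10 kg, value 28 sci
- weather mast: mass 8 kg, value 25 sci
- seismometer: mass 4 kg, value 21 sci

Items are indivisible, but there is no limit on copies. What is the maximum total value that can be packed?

105 sci

Best value-per-unit is seismometer at 21/4, and filling with it alone uses mass 5×4=20. No mix of the others beats 5×21 = 105.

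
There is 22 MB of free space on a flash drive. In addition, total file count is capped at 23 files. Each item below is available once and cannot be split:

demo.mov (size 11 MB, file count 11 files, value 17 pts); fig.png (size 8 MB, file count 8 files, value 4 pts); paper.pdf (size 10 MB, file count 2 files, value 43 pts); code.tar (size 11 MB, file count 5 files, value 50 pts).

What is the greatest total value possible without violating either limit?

93 pts

Feasible sets respecting both limits:
- paper.pdf+code.tar: size 21, file count 7, value 93
- demo.mov+code.tar: size 22, file count 16, value 67
- demo.mov+paper.pdf: size 21, file count 13, value 60
- fig.png+code.tar: size 19, file count 13, value 54
Best: 93 pts.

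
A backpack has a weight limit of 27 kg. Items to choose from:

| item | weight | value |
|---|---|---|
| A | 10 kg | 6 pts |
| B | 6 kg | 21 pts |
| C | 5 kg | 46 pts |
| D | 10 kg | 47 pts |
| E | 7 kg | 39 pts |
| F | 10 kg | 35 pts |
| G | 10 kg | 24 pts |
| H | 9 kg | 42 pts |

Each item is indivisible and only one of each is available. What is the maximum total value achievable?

This is a 0/1 knapsack; check combinations near the capacity.
- B+C+E+H: weight 6+5+7+9=27, value 21+46+39+42=148
- C+D+H: weight 5+10+9=24, value 46+47+42=135
- C+D+E: weight 5+10+7=22, value 46+47+39=132
Best: 148 pts.

148 pts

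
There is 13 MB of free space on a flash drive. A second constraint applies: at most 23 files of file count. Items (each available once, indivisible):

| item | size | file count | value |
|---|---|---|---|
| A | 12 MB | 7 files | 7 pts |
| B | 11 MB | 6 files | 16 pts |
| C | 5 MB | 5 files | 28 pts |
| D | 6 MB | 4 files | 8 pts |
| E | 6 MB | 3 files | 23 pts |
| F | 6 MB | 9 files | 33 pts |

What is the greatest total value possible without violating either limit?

61 pts

Feasible sets respecting both limits:
- C+F: size 11, file count 14, value 61
- E+F: size 12, file count 12, value 56
- C+E: size 11, file count 8, value 51
- D+F: size 12, file count 13, value 41
Best: 61 pts.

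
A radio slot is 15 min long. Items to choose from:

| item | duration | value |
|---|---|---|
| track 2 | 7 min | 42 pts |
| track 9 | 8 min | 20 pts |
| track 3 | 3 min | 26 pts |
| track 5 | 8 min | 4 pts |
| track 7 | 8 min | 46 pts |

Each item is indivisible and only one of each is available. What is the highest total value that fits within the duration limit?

This is a 0/1 knapsack; check combinations near the capacity.
- track 2+track 7: duration 7+8=15, value 42+46=88
- track 3+track 7: duration 3+8=11, value 26+46=72
- track 2+track 3: duration 7+3=10, value 42+26=68
- track 2+track 9: duration 7+8=15, value 42+20=62
- track 7: duration 8, value 46
Best: 88 pts.

88 pts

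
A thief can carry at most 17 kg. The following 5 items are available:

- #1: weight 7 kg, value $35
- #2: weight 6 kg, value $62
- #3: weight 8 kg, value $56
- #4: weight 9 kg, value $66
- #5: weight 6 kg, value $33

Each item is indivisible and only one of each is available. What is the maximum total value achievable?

$128

This is a 0/1 knapsack; check combinations near the capacity.
- #2+#4: weight 6+9=15, value 62+66=128
- #3+#4: weight 8+9=17, value 56+66=122
- #2+#3: weight 6+8=14, value 62+56=118
- #1+#4: weight 7+9=16, value 35+66=101
Best: $128.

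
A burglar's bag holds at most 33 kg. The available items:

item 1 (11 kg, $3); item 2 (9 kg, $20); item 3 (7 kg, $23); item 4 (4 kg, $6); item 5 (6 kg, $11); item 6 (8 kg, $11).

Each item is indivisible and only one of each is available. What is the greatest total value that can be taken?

$65

Check high-value combinations within 33 kg:
- item 2+item 3+item 5+item 6: weight 9+7+6+8=30, value 20+23+11+11=65
- item 2+item 3+item 4+item 5: weight 9+7+4+6=26, value 20+23+6+11=60
- item 2+item 3+item 4+item 6: weight 9+7+4+8=28, value 20+23+6+11=60
Best: $65.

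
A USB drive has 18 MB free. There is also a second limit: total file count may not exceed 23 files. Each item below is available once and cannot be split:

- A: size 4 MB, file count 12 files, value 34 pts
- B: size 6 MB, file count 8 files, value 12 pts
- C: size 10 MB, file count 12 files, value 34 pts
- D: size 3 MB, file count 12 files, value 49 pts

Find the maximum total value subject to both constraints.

61 pts

Feasible sets respecting both limits:
- B+D: size 9, file count 20, value 61
- D: size 3, file count 12, value 49
- A+B: size 10, file count 20, value 46
- B+C: size 16, file count 20, value 46
Best: 61 pts.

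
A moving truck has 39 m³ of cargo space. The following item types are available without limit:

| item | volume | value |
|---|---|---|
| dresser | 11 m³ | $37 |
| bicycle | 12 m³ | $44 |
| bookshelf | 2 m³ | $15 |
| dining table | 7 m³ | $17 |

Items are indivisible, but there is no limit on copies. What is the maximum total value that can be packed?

Best value-per-unit is bookshelf at 15/2, and filling with it alone uses volume 19×2=38. No mix of the others beats 19×15 = 285.

$285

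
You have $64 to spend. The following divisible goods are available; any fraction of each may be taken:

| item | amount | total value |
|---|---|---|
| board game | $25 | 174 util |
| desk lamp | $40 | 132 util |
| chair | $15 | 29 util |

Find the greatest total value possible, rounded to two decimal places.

302.70

Take in order of value per unit:
- board game (174/25 per unit): all 25 → value 174, running total 174.00
- desk lamp (132/40 per unit): 39 of 40 → value 39×132/40 = 128.7000, running total 302.70
Total 302.70.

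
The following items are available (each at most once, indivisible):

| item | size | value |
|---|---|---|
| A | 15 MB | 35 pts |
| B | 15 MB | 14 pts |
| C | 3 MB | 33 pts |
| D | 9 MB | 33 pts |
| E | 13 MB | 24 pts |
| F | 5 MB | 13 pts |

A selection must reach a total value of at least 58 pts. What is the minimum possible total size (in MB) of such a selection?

12

Subsets with value ≥ 58, sorted by total size:
- C+D: size 12, value 66
- C+D+F: size 17, value 79
- A+C: size 18, value 68
Minimum size: 12 MB.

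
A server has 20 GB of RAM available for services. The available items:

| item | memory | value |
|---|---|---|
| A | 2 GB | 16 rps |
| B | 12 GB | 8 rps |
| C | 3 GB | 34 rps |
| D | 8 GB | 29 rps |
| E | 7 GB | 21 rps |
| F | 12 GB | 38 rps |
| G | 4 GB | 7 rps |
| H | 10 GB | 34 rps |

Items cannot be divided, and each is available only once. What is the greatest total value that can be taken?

Check high-value combinations within 20 GB:
- A+C+D+E: memory 2+3+8+7=20, value 16+34+29+21=100
- A+C+G+H: memory 2+3+4+10=19, value 16+34+7+34=91
- C+E+H: memory 3+7+10=20, value 34+21+34=89
- A+C+F: memory 2+3+12=17, value 16+34+38=88
- A+C+D+G: memory 2+3+8+4=17, value 16+34+29+7=86
Best: 100 rps.

100 rps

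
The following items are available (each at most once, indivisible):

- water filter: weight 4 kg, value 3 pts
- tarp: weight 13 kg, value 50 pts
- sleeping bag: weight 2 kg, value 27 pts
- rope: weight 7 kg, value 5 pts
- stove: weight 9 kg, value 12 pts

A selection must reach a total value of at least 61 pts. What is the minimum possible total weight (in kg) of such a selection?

Subsets with value ≥ 61, sorted by total weight:
- tarp+sleeping bag: weight 15, value 77
- water filter+tarp+sleeping bag: weight 19, value 80
- tarp+sleeping bag+rope: weight 22, value 82
- tarp+stove: weight 22, value 62
Minimum weight: 15 kg.

15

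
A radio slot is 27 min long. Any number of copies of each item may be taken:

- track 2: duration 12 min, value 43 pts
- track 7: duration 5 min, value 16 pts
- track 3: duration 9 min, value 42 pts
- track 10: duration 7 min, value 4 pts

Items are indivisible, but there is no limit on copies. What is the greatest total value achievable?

126 pts

Best value-per-unit is track 3 at 42/9, and filling with it alone uses duration 3×9=27. No mix of the others beats 3×42 = 126.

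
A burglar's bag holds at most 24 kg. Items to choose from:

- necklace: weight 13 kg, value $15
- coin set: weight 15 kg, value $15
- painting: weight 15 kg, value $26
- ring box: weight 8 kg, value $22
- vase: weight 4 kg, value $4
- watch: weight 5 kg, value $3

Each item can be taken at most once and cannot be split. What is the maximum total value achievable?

Check high-value combinations within 24 kg:
- painting+ring box: weight 15+8=23, value 26+22=48
- necklace+ring box: weight 13+8=21, value 15+22=37
- coin set+ring box: weight 15+8=23, value 15+22=37
- painting+vase+watch: weight 15+4+5=24, value 26+4+3=33
Best: $48.

$48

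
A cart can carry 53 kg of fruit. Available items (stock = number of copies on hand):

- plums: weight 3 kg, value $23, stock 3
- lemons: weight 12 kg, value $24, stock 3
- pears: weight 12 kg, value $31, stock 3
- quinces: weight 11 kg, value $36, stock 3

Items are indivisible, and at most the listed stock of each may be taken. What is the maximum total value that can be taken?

Top feasible selections:
- 2×plums + 1×pears + 3×quinces: weight 51, value 185
- 2×plums + 2×pears + 2×quinces: weight 52, value 180
- 2×plums + 1×lemons + 3×quinces: weight 51, value 178
- 3×plums + 3×quinces: weight 42, value 177
Best: $185.

$185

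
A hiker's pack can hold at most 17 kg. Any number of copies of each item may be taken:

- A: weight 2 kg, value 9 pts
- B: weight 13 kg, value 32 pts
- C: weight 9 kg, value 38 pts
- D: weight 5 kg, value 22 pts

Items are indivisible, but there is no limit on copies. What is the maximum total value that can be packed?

76 pts

Best value-per-unit is A at 9/2; filling with it alone gives 8×9 = 72.
Optimal mix: 6×A + 1×D → weight 17, value 76.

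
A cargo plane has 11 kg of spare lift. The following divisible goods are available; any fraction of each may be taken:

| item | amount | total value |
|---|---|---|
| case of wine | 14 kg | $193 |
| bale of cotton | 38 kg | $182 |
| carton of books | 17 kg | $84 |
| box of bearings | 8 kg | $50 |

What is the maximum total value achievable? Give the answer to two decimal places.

151.64

Take in order of value per unit:
- case of wine (193/14 per unit): 11 of 14 → value 11×193/14 = 151.6429, running total 151.64
Total 151.64.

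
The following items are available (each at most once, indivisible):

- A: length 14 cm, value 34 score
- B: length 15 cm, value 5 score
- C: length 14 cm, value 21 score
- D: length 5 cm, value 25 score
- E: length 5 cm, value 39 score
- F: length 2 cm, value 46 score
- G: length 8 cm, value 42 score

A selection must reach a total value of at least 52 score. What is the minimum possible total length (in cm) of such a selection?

7

Subsets with value ≥ 52, sorted by total length:
- E+F: length 7, value 85
- D+F: length 7, value 71
Minimum length: 7 cm.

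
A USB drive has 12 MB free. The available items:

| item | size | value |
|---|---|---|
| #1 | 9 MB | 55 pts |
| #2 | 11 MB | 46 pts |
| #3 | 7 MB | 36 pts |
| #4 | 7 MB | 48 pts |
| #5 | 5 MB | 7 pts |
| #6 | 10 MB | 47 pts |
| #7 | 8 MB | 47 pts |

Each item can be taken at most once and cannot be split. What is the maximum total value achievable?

Check high-value combinations within 12 MB:
- #1: size 9, value 55
- #4+#5: size 7+5=12, value 48+7=55
- #4: size 7, value 48
- #7: size 8, value 47
- #6: size 10, value 47
Best: 55 pts.

55 pts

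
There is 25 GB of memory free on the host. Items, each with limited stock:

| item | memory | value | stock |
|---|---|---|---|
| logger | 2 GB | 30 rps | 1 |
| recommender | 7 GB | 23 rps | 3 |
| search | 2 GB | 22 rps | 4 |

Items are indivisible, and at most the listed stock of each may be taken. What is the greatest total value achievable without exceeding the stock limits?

Top feasible selections:
- 1×logger + 2×recommender + 4×search: memory 24, value 164
- 1×logger + 2×recommender + 3×search: memory 22, value 142
Best: 164 rps.

164 rps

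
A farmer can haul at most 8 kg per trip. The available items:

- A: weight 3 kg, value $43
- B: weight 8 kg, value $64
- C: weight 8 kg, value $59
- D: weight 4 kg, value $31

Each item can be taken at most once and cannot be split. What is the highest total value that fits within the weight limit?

Check high-value combinations within 8 kg:
- A+D: weight 3+4=7, value 43+31=74
- B: weight 8, value 64
- C: weight 8, value 59
- A: weight 3, value 43
Best: $74.

$74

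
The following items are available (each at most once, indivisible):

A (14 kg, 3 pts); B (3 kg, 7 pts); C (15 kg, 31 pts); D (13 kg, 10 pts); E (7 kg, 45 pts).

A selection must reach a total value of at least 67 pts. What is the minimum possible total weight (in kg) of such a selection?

Subsets with value ≥ 67, sorted by total weight:
- C+E: weight 22, value 76
- B+C+E: weight 25, value 83
- C+D+E: weight 35, value 86
Minimum weight: 22 kg.

22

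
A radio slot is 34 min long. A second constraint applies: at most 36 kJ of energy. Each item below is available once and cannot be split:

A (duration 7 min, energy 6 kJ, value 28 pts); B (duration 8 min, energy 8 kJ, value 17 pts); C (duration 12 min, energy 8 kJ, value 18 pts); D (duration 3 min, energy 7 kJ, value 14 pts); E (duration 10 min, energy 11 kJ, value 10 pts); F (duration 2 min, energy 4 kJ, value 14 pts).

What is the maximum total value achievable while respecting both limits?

Feasible sets respecting both limits:
- A+B+C+D+F: duration 32, energy 33, value 91
- A+C+D+E+F: duration 34, energy 36, value 84
- A+B+D+E+F: duration 30, energy 36, value 83
- A+B+C+D: duration 30, energy 29, value 77
Best: 91 pts.

91 pts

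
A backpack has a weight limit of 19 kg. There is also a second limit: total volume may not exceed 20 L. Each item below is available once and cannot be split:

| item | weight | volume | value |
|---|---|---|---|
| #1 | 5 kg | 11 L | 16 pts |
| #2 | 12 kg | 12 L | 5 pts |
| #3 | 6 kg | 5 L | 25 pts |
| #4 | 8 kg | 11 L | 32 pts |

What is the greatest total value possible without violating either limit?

57 pts

Feasible sets respecting both limits:
- #3+#4: weight 14, volume 16, value 57
- #1+#3: weight 11, volume 16, value 41
- #4: weight 8, volume 11, value 32
- #2+#3: weight 18, volume 17, value 30
Best: 57 pts.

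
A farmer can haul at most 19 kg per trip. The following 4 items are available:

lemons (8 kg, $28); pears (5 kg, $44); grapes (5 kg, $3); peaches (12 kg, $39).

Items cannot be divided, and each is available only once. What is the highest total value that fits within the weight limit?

This is a 0/1 knapsack; check combinations near the capacity.
- pears+peaches: weight 5+12=17, value 44+39=83
- lemons+pears+grapes: weight 8+5+5=18, value 28+44+3=75
- lemons+pears: weight 8+5=13, value 28+44=72
- pears+grapes: weight 5+5=10, value 44+3=47
- pears: weight 5, value 44
Best: $83.

$83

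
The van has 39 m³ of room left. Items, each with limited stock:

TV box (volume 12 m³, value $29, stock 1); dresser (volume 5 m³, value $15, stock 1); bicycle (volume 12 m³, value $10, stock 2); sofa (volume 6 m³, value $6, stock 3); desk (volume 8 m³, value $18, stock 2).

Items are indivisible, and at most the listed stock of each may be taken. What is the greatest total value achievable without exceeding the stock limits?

$86

Best selections within volume 39 and stock limits:
- 1×TV box + 1×dresser + 1×sofa + 2×desk: volume 39, value 86
- 1×TV box + 1×dresser + 2×desk: volume 33, value 80
- 1×TV box + 1×dresser + 2×sofa + 1×desk: volume 37, value 74
- 1×TV box + 1×dresser + 1×bicycle + 1×desk: volume 37, value 72
Best: $86.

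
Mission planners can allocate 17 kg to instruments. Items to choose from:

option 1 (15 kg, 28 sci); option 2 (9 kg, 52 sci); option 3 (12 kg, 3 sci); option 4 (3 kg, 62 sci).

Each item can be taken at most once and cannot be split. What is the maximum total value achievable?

Check high-value combinations within 17 kg:
- option 2+option 4: mass 9+3=12, value 52+62=114
- option 3+option 4: mass 12+3=15, value 3+62=65
- option 4: mass 3, value 62
- option 2: mass 9, value 52
- option 1: mass 15, value 28
Best: 114 sci.

114 sci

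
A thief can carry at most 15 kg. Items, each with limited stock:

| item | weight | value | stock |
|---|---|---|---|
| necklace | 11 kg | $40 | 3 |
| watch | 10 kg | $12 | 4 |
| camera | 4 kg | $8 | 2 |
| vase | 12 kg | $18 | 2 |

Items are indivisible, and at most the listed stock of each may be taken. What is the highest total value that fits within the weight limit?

Top feasible selections:
- 1×necklace + 1×camera: weight 15, value 48
- 1×necklace: weight 11, value 40
- 1×watch + 1×camera: weight 14, value 20
- 1×vase: weight 12, value 18
Best: $48.

$48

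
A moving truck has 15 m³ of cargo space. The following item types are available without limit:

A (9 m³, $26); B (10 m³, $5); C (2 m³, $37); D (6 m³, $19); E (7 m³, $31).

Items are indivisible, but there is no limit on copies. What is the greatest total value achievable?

Best value-per-unit is C at 37/2, and filling with it alone uses volume 7×2=14. No mix of the others beats 7×37 = 259.

$259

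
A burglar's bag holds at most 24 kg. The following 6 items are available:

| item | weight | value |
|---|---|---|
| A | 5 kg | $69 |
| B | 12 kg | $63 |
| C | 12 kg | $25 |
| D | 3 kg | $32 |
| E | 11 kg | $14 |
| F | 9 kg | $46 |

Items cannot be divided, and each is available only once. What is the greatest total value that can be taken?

$164

Check high-value combinations within 24 kg:
- A+B+D: weight 5+12+3=20, value 69+63+32=164
- A+D+F: weight 5+3+9=17, value 69+32+46=147
- B+D+F: weight 12+3+9=24, value 63+32+46=141
Best: $164.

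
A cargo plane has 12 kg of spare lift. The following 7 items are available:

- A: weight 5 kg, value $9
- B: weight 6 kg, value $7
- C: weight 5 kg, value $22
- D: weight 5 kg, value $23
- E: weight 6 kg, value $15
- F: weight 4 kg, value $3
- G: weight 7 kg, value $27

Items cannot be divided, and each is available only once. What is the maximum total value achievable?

$50

Check high-value combinations within 12 kg:
- D+G: weight 5+7=12, value 23+27=50
- C+G: weight 5+7=12, value 22+27=49
- C+D: weight 5+5=10, value 22+23=45
- D+E: weight 5+6=11, value 23+15=38
- C+E: weight 5+6=11, value 22+15=37
Best: $50.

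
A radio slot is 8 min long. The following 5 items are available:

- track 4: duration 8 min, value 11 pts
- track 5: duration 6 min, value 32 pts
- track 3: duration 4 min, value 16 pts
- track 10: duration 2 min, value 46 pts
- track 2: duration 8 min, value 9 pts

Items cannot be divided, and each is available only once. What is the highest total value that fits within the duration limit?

78 pts

This is a 0/1 knapsack; check combinations near the capacity.
- track 5+track 10: duration 6+2=8, value 32+46=78
- track 3+track 10: duration 4+2=6, value 16+46=62
- track 10: duration 2, value 46
- track 5: duration 6, value 32
- track 3: duration 4, value 16
Best: 78 pts.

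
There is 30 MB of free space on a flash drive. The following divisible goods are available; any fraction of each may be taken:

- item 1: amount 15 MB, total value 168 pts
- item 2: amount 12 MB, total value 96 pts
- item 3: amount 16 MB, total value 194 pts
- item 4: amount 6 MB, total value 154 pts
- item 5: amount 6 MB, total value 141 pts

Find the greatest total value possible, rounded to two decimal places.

Take in order of value per unit:
- item 4 (154/6 per unit): all 6 → value 154, running total 154.00
- item 5 (141/6 per unit): all 6 → value 141, running total 295.00
- item 3 (194/16 per unit): all 16 → value 194, running total 489.00
- item 1 (168/15 per unit): 2 of 15 → value 2×168/15 = 22.4000, running total 511.40
Total 511.40.

511.40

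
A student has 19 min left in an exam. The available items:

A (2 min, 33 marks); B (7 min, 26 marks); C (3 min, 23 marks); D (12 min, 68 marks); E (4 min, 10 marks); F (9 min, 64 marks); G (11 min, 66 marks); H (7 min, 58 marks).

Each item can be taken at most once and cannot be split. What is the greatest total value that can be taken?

155 marks

Check high-value combinations within 19 min:
- A+F+H: time 2+9+7=18, value 33+64+58=155
- C+F+H: time 3+9+7=19, value 23+64+58=145
- A+B+C+H: time 2+7+3+7=19, value 33+26+23+58=140
- A+C+E+F: time 2+3+4+9=18, value 33+23+10+64=130
Best: 155 marks.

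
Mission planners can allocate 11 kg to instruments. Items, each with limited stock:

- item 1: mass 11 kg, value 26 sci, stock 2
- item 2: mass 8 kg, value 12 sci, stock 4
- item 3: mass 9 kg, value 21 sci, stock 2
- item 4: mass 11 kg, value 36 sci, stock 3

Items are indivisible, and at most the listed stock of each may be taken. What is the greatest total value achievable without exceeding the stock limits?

36 sci

Top feasible selections:
- 1×item 4: mass 11, value 36
- 1×item 1: mass 11, value 26
Best: 36 sci.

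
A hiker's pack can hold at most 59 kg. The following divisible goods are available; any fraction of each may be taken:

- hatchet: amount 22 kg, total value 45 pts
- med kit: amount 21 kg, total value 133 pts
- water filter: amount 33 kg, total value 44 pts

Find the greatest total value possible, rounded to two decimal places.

Take in order of value per unit:
- med kit (133/21 per unit): all 21 → value 133, running total 133.00
- hatchet (45/22 per unit): all 22 → value 45, running total 178.00
- water filter (44/33 per unit): 16 of 33 → value 16×44/33 = 21.3333, running total 199.33
Total 199.33.

199.33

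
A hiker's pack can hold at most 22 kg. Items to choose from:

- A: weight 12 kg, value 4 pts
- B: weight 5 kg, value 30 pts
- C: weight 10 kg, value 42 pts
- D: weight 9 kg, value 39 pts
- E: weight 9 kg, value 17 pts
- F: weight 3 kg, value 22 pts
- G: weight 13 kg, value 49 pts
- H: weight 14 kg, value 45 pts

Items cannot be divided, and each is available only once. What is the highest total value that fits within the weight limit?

This is a 0/1 knapsack; check combinations near the capacity.
- C+D+F: weight 10+9+3=22, value 42+39+22=103
- B+F+G: weight 5+3+13=21, value 30+22+49=101
- B+F+H: weight 5+3+14=22, value 30+22+45=97
- B+C+F: weight 5+10+3=18, value 30+42+22=94
- B+D+F: weight 5+9+3=17, value 30+39+22=91
Best: 103 pts.

103 pts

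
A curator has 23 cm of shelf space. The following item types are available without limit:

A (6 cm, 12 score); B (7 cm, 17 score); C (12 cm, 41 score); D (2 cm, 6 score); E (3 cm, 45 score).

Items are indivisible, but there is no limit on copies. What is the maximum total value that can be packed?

321 score

Best value-per-unit is E at 45/3; filling with it alone gives 7×45 = 315.
Optimal mix: 1×D + 7×E → length 23, value 321.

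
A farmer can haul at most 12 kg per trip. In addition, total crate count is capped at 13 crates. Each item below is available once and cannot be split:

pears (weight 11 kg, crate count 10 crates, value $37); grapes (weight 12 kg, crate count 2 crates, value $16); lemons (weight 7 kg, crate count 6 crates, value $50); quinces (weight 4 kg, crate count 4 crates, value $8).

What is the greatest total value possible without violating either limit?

Feasible sets respecting both limits:
- lemons+quinces: weight 11, crate count 10, value 58
- lemons: weight 7, crate count 6, value 50
- pears: weight 11, crate count 10, value 37
- grapes: weight 12, crate count 2, value 16
Best: $58.

$58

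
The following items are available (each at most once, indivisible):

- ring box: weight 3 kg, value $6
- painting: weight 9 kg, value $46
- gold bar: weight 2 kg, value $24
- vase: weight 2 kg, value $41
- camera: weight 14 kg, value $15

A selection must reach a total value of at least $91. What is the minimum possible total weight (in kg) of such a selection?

Subsets with value ≥ 91, sorted by total weight:
- painting+gold bar+vase: weight 13, value 111
- ring box+painting+vase: weight 14, value 93
Minimum weight: 13 kg.

13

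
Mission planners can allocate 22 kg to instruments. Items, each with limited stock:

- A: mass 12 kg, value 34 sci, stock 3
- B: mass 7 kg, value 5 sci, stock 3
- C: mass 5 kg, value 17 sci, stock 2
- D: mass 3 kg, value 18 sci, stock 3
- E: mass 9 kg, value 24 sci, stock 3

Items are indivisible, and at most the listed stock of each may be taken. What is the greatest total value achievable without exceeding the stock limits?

88 sci

Top feasible selections:
- 2×C + 3×D: mass 19, value 88
- 1×A + 3×D: mass 21, value 88
- 3×D + 1×E: mass 18, value 78
- 1×C + 2×D + 1×E: mass 20, value 77
Best: 88 sci.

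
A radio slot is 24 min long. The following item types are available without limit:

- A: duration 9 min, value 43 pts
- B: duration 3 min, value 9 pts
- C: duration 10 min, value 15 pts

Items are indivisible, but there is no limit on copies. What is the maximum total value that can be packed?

Best value-per-unit is A at 43/9; filling with it alone gives 2×43 = 86.
Optimal mix: 2×A + 2×B → duration 24, value 104.

104 pts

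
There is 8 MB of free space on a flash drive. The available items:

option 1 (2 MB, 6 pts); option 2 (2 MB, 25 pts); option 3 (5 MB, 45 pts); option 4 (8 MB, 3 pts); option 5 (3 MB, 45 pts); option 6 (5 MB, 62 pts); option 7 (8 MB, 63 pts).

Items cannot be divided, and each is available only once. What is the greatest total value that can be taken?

107 pts

Check high-value combinations within 8 MB:
- option 5+option 6: size 3+5=8, value 45+62=107
- option 3+option 5: size 5+3=8, value 45+45=90
- option 2+option 6: size 2+5=7, value 25+62=87
- option 1+option 2+option 5: size 2+2+3=7, value 6+25+45=76
- option 2+option 5: size 2+3=5, value 25+45=70
Best: 107 pts.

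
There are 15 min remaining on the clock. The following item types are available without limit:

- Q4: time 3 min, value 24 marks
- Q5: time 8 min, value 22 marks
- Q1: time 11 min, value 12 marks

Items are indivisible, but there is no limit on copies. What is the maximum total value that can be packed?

Best value-per-unit is Q4 at 24/3, and filling with it alone uses time 5×3=15. No mix of the others beats 5×24 = 120.

120 marks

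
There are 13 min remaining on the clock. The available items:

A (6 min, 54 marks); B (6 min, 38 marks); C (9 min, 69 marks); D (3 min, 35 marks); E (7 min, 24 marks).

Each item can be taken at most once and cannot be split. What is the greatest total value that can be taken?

Check high-value combinations within 13 min:
- C+D: time 9+3=12, value 69+35=104
- A+B: time 6+6=12, value 54+38=92
- A+D: time 6+3=9, value 54+35=89
Best: 104 marks.

104 marks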